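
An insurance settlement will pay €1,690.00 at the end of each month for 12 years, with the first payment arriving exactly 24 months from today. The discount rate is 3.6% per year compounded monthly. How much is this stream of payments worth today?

Ordinary annuity of 144 payments, first payment at period 24.
Periodic rate r = 0.036/12 per month; n is counted in months.
The ordinary-annuity PV formula values the stream one period before the first payment (period 23); discount that back 23 periods:
PV₀ = 1,690 × [1 − (1+r)^−144] / r × (1+r)^−23 = €184,234.81

€184,234.81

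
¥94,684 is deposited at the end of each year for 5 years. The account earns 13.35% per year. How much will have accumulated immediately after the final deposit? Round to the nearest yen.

This is an ordinary annuity: 5 deposits of ¥94,684 at the end of each year.
Periodic rate r = 0.1335 per year.
FV = PMT × [((1+r)^n − 1)/r] = 94,684 × [(1+r)^5 − 1] / r = ¥617,854

¥617,854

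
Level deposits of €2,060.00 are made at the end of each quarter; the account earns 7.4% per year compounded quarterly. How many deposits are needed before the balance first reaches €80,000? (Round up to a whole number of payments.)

30 payments

Periodic rate r = 0.074/4 per quarter; n is counted in quarters.
Ordinary annuity FV: 80,000 = 2,060 × [((1+r)^n − 1)/r].
(1+r)^n = 1 + 80,000 × r / 2,060, so n = ln(1 + 80,000·r/2,060) / ln(1+r) = 29.54.
Round up to a whole number of payments: n = 30.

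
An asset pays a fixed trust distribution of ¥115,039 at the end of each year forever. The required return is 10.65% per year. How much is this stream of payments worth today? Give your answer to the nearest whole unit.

Periodic rate r = 0.1065 per year.
Level perpetuity: PV = PMT / r = 115,039 / (0.1065) = ¥1,080,178.

¥1,080,178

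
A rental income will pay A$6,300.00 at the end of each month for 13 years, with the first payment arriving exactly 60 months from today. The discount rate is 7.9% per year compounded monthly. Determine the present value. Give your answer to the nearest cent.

A$416,316.83

Ordinary annuity of 156 payments, first payment at period 60.
Periodic rate r = 0.079/12 per month; n is counted in months.
The ordinary-annuity PV formula values the stream one period before the first payment (period 59); discount that back 59 periods:
PV₀ = 6,300 × [1 − (1+r)^−156] / r × (1+r)^−59 = A$416,316.83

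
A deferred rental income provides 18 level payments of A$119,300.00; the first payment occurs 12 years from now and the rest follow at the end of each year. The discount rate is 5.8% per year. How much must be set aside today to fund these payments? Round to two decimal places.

Ordinary annuity of 18 payments, first payment at period 12.
Periodic rate r = 0.058 per year.
The ordinary-annuity PV formula values the stream one period before the first payment (period 11); discount that back 11 periods:
PV₀ = 119,300 × [1 − (1+r)^−18] / r × (1+r)^−11 = A$705,307.89

A$705,307.89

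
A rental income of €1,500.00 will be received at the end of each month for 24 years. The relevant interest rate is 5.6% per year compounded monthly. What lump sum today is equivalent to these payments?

€237,337.40

This is an ordinary annuity: 288 payments of €1,500.00 at the end of each month.
Periodic rate r = 0.056/12 per month; n is counted in months.
PV = PMT × [(1 − (1+r)^−n)/r] = 1,500 × [1 − (1+r)^−288] / r = €237,337.40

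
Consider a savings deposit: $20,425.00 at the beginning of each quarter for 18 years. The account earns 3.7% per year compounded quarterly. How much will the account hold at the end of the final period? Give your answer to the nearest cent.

$2,095,904.87

This is an annuity due: 72 deposits of $20,425.00 at the beginning of each quarter.
Periodic rate r = 0.037/4 per quarter; n is counted in quarters.
FV = PMT × [((1+r)^n − 1)/r] × (1+r) = 20,425 × [(1+r)^72 − 1] / r × (1+r) = $2,095,904.87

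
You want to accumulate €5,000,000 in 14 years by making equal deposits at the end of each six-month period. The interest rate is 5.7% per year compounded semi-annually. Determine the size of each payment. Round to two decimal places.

€119,102.86

Level ordinary annuity; solve FV = PMT × [((1+r)^n − 1)/r] for PMT.
Periodic rate r = 0.057/2 per half-year; n is counted in half-years.
With n = 28: PMT = 5,000,000 / ([((1+r)^n − 1)/r]) = €119,102.86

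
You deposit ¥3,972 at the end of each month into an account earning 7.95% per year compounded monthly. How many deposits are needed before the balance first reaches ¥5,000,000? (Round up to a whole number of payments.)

339 payments

Periodic rate r = 0.0795/12 per month; n is counted in months.
Ordinary annuity FV: 5,000,000 = 3,972 × [((1+r)^n − 1)/r].
(1+r)^n = 1 + 5,000,000 × r / 3,972, so n = ln(1 + 5,000,000·r/3,972) / ln(1+r) = 338.36.
Round up to a whole number of payments: n = 339.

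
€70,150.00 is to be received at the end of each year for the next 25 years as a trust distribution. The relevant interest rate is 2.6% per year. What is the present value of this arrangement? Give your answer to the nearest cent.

This is an ordinary annuity: 25 payments of €70,150.00 at the end of each year.
Periodic rate r = 0.026 per year.
PV = PMT × [(1 − (1+r)^−n)/r] = 70,150 × [1 − (1+r)^−25] / r = €1,277,808.90

€1,277,808.90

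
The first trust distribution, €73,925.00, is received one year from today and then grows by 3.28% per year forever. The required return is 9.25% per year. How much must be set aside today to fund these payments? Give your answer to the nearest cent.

Periodic rate r = 0.0925 per year.
Growing perpetuity (Gordon): PV = PMT₁ / (r − g) = 73,925 / (r − 0.0328) = €1,238,274.71.

€1,238,274.71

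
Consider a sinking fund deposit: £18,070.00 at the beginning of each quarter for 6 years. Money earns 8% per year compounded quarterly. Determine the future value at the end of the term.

£560,717.52

This is an annuity due: 24 deposits of £18,070.00 at the beginning of each quarter.
Periodic rate r = 0.08/4 per quarter; n is counted in quarters.
FV = PMT × [((1+r)^n − 1)/r] × (1+r) = 18,070 × [(1+r)^24 − 1] / r × (1+r) = £560,717.52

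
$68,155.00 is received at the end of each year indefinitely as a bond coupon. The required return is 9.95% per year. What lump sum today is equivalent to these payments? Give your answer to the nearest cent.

Periodic rate r = 0.0995 per year.
Level perpetuity: PV = PMT / r = 68,155 / (0.0995) = $684,974.87.

$684,974.87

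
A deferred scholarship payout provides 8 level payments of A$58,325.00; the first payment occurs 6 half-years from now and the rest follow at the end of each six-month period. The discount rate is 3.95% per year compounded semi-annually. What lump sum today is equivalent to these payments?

A$387,873.77

Ordinary annuity of 8 payments, first payment at period 6.
Periodic rate r = 0.0395/2 per half-year; n is counted in half-years.
The ordinary-annuity PV formula values the stream one period before the first payment (period 5); discount that back 5 periods:
PV₀ = 58,325 × [1 − (1+r)^−8] / r × (1+r)^−5 = A$387,873.77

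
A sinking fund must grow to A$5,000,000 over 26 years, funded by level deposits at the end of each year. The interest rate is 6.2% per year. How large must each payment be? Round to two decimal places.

Level ordinary annuity; solve FV = PMT × [((1+r)^n − 1)/r] for PMT.
Periodic rate r = 0.062 per year.
With n = 26: PMT = 5,000,000 / ([((1+r)^n − 1)/r]) = A$82,056.08

A$82,056.08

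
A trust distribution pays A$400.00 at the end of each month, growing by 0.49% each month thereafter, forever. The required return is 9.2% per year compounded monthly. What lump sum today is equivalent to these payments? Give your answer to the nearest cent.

Periodic rate r = 0.092/12 per month.
Growing perpetuity (Gordon): PV = PMT₁ / (r − g) = 400 / (r − 0.0049) = A$144,578.31.

A$144,578.31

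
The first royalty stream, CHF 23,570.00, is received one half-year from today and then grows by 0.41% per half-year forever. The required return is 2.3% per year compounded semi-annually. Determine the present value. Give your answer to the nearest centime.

Periodic rate r = 0.023/2 per half-year.
Growing perpetuity (Gordon): PV = PMT₁ / (r − g) = 23,570 / (r − 0.0041) = CHF 3,185,135.14.

CHF 3,185,135.14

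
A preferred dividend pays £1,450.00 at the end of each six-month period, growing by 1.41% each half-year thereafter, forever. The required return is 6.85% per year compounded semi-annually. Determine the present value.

£71,960.30

Periodic rate r = 0.0685/2 per half-year.
Growing perpetuity (Gordon): PV = PMT₁ / (r − g) = 1,450 / (r − 0.0141) = £71,960.30.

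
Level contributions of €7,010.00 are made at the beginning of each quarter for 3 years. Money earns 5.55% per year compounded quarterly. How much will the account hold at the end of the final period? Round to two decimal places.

€92,106.27

This is an annuity due: 12 deposits of €7,010.00 at the beginning of each quarter.
Periodic rate r = 0.0555/4 per quarter; n is counted in quarters.
FV = PMT × [((1+r)^n − 1)/r] × (1+r) = 7,010 × [(1+r)^12 − 1] / r × (1+r) = €92,106.27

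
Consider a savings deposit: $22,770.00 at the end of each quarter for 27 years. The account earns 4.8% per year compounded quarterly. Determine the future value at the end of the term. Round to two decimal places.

This is an ordinary annuity: 108 deposits of $22,770.00 at the end of each quarter.
Periodic rate r = 0.048/4 per quarter; n is counted in quarters.
FV = PMT × [((1+r)^n − 1)/r] = 22,770 × [(1+r)^108 − 1] / r = $4,983,905.26

$4,983,905.26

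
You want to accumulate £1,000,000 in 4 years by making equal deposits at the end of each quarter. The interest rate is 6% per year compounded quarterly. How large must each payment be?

£55,765.08

Level ordinary annuity; solve FV = PMT × [((1+r)^n − 1)/r] for PMT.
Periodic rate r = 0.06/4 per quarter; n is counted in quarters.
With n = 16: PMT = 1,000,000 / ([((1+r)^n − 1)/r]) = £55,765.08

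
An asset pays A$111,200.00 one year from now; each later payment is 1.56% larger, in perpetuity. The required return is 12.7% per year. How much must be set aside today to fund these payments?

Periodic rate r = 0.127 per year.
Growing perpetuity (Gordon): PV = PMT₁ / (r − g) = 111,200 / (r − 0.0156) = A$998,204.67.

A$998,204.67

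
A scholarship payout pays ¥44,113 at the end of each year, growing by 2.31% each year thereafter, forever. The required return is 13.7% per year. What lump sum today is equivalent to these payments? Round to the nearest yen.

¥387,296

Periodic rate r = 0.137 per year.
Growing perpetuity (Gordon): PV = PMT₁ / (r − g) = 44,113 / (r − 0.0231) = ¥387,296.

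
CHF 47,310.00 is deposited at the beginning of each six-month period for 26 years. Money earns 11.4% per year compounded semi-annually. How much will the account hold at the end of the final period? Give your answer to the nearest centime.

CHF 14,792,091.90

This is an annuity due: 52 deposits of CHF 47,310.00 at the beginning of each six-month period.
Periodic rate r = 0.114/2 per half-year; n is counted in half-years.
FV = PMT × [((1+r)^n − 1)/r] × (1+r) = 47,310 × [(1+r)^52 − 1] / r × (1+r) = CHF 14,792,091.90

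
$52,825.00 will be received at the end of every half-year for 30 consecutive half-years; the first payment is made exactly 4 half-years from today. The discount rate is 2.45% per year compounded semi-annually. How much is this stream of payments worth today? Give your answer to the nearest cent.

Ordinary annuity of 30 payments, first payment at period 4.
Periodic rate r = 0.0245/2 per half-year; n is counted in half-years.
The ordinary-annuity PV formula values the stream one period before the first payment (period 3); discount that back 3 periods:
PV₀ = 52,825 × [1 − (1+r)^−30] / r × (1+r)^−3 = $1,272,171.57

$1,272,171.57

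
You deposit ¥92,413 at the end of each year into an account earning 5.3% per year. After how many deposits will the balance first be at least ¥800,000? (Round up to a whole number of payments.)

8 payments

Periodic rate r = 0.053 per year.
Ordinary annuity FV: 800,000 = 92,413 × [((1+r)^n − 1)/r].
(1+r)^n = 1 + 800,000 × r / 92,413, so n = ln(1 + 800,000·r/92,413) / ln(1+r) = 7.31.
Round up to a whole number of payments: n = 8.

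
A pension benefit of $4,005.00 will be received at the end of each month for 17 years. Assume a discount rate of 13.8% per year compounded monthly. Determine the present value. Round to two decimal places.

$314,464.99

This is an ordinary annuity: 204 payments of $4,005.00 at the end of each month.
Periodic rate r = 0.138/12 per month; n is counted in months.
PV = PMT × [(1 − (1+r)^−n)/r] = 4,005 × [1 − (1+r)^−204] / r = $314,464.99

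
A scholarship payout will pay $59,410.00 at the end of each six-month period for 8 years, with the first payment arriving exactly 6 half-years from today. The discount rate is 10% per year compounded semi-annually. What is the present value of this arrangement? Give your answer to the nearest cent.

$504,490.47

Ordinary annuity of 16 payments, first payment at period 6.
Periodic rate r = 0.1/2 per half-year; n is counted in half-years.
The ordinary-annuity PV formula values the stream one period before the first payment (period 5); discount that back 5 periods:
PV₀ = 59,410 × [1 − (1+r)^−16] / r × (1+r)^−5 = $504,490.47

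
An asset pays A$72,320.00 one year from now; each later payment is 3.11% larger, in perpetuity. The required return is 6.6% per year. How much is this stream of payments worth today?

A$2,072,206.30

Periodic rate r = 0.066 per year.
Growing perpetuity (Gordon): PV = PMT₁ / (r − g) = 72,320 / (r − 0.0311) = A$2,072,206.30.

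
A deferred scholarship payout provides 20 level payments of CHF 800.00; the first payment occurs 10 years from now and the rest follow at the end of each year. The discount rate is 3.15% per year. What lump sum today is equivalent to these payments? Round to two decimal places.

Ordinary annuity of 20 payments, first payment at period 10.
Periodic rate r = 0.0315 per year.
The ordinary-annuity PV formula values the stream one period before the first payment (period 9); discount that back 9 periods:
PV₀ = 800 × [1 − (1+r)^−20] / r × (1+r)^−9 = CHF 8,879.58

CHF 8,879.58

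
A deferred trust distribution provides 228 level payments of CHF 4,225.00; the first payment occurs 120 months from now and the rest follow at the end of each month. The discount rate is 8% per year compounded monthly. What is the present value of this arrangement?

Ordinary annuity of 228 payments, first payment at period 120.
Periodic rate r = 0.08/12 per month; n is counted in months.
The ordinary-annuity PV formula values the stream one period before the first payment (period 119); discount that back 119 periods:
PV₀ = 4,225 × [1 − (1+r)^−228] / r × (1+r)^−119 = CHF 224,242.05

CHF 224,242.05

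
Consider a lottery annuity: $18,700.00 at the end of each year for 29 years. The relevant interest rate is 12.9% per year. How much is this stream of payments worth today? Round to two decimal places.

This is an ordinary annuity: 29 payments of $18,700.00 at the end of each year.
Periodic rate r = 0.129 per year.
PV = PMT × [(1 − (1+r)^−n)/r] = 18,700 × [1 − (1+r)^−29] / r = $140,664.61

$140,664.61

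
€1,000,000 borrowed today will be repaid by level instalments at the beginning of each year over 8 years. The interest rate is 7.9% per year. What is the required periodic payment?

€160,662.60

Level annuity due; solve PV = PMT × [(1 − (1+r)^−n)/r] × (1+r) for PMT.
Periodic rate r = 0.079 per year.
With n = 8: PMT = 1,000,000 / ([(1 − (1+r)^−n)/r] × (1+r)) = €160,662.60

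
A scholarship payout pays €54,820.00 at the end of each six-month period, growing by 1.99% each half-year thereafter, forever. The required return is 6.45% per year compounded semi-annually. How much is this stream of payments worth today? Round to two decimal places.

Periodic rate r = 0.0645/2 per half-year.
Growing perpetuity (Gordon): PV = PMT₁ / (r − g) = 54,820 / (r − 0.0199) = €4,438,866.40.

€4,438,866.40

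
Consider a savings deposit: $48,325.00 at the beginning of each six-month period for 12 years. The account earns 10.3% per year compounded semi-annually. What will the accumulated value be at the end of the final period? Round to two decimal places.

$2,306,362.10

This is an annuity due: 24 deposits of $48,325.00 at the beginning of each six-month period.
Periodic rate r = 0.103/2 per half-year; n is counted in half-years.
FV = PMT × [((1+r)^n − 1)/r] × (1+r) = 48,325 × [(1+r)^24 − 1] / r × (1+r) = $2,306,362.10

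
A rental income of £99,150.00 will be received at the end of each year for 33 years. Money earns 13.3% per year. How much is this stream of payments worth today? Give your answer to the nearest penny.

This is an ordinary annuity: 33 payments of £99,150.00 at the end of each year.
Periodic rate r = 0.133 per year.
PV = PMT × [(1 − (1+r)^−n)/r] = 99,150 × [1 − (1+r)^−33] / r = £733,386.81

£733,386.81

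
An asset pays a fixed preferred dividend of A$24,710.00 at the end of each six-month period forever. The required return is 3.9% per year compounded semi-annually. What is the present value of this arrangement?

A$1,267,179.49

Periodic rate r = 0.039/2 per half-year.
Level perpetuity: PV = PMT / r = 24,710 / (0.039/2) = A$1,267,179.49.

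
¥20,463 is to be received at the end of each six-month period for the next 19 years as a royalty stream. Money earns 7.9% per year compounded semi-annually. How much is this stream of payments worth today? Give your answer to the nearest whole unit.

¥399,189

This is an ordinary annuity: 38 payments of ¥20,463 at the end of each six-month period.
Periodic rate r = 0.079/2 per half-year; n is counted in half-years.
PV = PMT × [(1 − (1+r)^−n)/r] = 20,463 × [1 − (1+r)^−38] / r = ¥399,189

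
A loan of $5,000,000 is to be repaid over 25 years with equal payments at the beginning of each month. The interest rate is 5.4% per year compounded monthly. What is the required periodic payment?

$30,270.28

Level annuity due; solve PV = PMT × [(1 − (1+r)^−n)/r] × (1+r) for PMT.
Periodic rate r = 0.054/12 per month; n is counted in months.
With n = 300: PMT = 5,000,000 / ([(1 − (1+r)^−n)/r] × (1+r)) = $30,270.28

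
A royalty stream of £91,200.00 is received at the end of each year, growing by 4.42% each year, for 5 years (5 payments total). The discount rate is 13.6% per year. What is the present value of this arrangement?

Periodic rate r = 0.136 per year.
Growing ordinary annuity: PV = PMT₁ × [1 − ((1+g)/(1+r))^n] / (r − g) = 91,200 × [1 − ((1+0.0442)/(1+r))^5] / (r − 0.0442) = £341,567.11.

£341,567.11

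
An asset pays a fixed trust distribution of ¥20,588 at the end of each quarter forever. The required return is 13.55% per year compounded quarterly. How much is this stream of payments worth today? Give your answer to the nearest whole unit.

¥607,764

Periodic rate r = 0.1355/4 per quarter.
Level perpetuity: PV = PMT / r = 20,588 / (0.1355/4) = ¥607,764.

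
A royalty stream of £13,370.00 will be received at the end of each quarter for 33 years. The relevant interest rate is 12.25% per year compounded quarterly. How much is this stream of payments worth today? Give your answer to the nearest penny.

£428,428.77

This is an ordinary annuity: 132 payments of £13,370.00 at the end of each quarter.
Periodic rate r = 0.1225/4 per quarter; n is counted in quarters.
PV = PMT × [(1 − (1+r)^−n)/r] = 13,370 × [1 − (1+r)^−132] / r = £428,428.77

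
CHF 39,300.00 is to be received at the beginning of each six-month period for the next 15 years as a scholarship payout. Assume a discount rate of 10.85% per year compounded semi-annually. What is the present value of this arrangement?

CHF 607,182.95

This is an annuity due: 30 payments of CHF 39,300.00 at the beginning of each six-month period.
Periodic rate r = 0.1085/2 per half-year; n is counted in half-years.
PV = PMT × [(1 − (1+r)^−n)/r] × (1+r) = 39,300 × [1 − (1+r)^−30] / r × (1+r) = CHF 607,182.95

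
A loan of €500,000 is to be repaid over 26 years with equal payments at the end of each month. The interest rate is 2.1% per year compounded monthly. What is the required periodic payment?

Level ordinary annuity; solve PV = PMT × [(1 − (1+r)^−n)/r] for PMT.
Periodic rate r = 0.021/12 per month; n is counted in months.
With n = 312: PMT = 500,000 / ([(1 − (1+r)^−n)/r]) = €2,081.05

€2,081.05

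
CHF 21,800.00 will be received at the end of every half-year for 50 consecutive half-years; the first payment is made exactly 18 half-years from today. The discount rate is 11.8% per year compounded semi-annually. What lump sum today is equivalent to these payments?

Ordinary annuity of 50 payments, first payment at period 18.
Periodic rate r = 0.118/2 per half-year; n is counted in half-years.
The ordinary-annuity PV formula values the stream one period before the first payment (period 17); discount that back 17 periods:
PV₀ = 21,800 × [1 − (1+r)^−50] / r × (1+r)^−17 = CHF 131,499.92

CHF 131,499.92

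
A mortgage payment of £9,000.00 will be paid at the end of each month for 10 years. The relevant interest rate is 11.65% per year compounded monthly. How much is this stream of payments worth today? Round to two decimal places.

This is an ordinary annuity: 120 payments of £9,000.00 at the end of each month.
Periodic rate r = 0.1165/12 per month; n is counted in months.
PV = PMT × [(1 − (1+r)^−n)/r] = 9,000 × [1 − (1+r)^−120] / r = £636,244.95

£636,244.95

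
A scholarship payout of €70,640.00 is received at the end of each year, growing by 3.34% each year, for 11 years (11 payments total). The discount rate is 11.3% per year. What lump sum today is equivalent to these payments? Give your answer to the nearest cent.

Periodic rate r = 0.113 per year.
Growing ordinary annuity: PV = PMT₁ × [1 − ((1+g)/(1+r))^n] / (r − g) = 70,640 × [1 − ((1+0.0334)/(1+r))^11] / (r − 0.0334) = €495,114.12.

€495,114.12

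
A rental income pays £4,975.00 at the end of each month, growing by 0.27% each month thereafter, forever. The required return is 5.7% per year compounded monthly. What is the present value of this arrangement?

£2,426,829.27

Periodic rate r = 0.057/12 per month.
Growing perpetuity (Gordon): PV = PMT₁ / (r − g) = 4,975 / (r − 0.0027) = £2,426,829.27.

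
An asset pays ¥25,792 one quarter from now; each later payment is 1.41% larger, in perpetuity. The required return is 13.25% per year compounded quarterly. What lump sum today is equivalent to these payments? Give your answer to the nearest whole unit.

Periodic rate r = 0.1325/4 per quarter.
Growing perpetuity (Gordon): PV = PMT₁ / (r − g) = 25,792 / (r − 0.0141) = ¥1,355,690.

¥1,355,690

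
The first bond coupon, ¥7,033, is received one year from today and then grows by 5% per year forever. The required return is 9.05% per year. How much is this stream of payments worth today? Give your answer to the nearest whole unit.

¥173,654

Periodic rate r = 0.0905 per year.
Growing perpetuity (Gordon): PV = PMT₁ / (r − g) = 7,033 / (r − 0.05) = ¥173,654.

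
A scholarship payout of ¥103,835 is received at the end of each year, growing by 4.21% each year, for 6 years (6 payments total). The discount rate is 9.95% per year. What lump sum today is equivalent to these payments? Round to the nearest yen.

¥497,627

Periodic rate r = 0.0995 per year.
Growing ordinary annuity: PV = PMT₁ × [1 − ((1+g)/(1+r))^n] / (r − g) = 103,835 × [1 − ((1+0.0421)/(1+r))^6] / (r − 0.0421) = ¥497,627.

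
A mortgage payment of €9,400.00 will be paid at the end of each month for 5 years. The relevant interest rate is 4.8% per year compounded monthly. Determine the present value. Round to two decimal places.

This is an ordinary annuity: 60 payments of €9,400.00 at the end of each month.
Periodic rate r = 0.048/12 per month; n is counted in months.
PV = PMT × [(1 − (1+r)^−n)/r] = 9,400 × [1 − (1+r)^−60] / r = €500,539.36

€500,539.36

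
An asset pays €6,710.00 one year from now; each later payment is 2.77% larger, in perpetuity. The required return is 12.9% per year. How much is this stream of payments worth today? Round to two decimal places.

Periodic rate r = 0.129 per year.
Growing perpetuity (Gordon): PV = PMT₁ / (r − g) = 6,710 / (r − 0.0277) = €66,238.89.

€66,238.89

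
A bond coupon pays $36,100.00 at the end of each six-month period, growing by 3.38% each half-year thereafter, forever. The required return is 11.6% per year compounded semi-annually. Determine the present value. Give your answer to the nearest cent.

Periodic rate r = 0.116/2 per half-year.
Growing perpetuity (Gordon): PV = PMT₁ / (r − g) = 36,100 / (r − 0.0338) = $1,491,735.54.

$1,491,735.54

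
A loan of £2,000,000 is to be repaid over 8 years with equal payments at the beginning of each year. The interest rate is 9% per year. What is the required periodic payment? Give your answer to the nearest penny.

Level annuity due; solve PV = PMT × [(1 − (1+r)^−n)/r] × (1+r) for PMT.
Periodic rate r = 0.09 per year.
With n = 8: PMT = 2,000,000 / ([(1 − (1+r)^−n)/r] × (1+r)) = £331,512.62

£331,512.62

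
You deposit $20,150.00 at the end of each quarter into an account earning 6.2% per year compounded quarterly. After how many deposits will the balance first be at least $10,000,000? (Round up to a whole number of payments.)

Periodic rate r = 0.062/4 per quarter; n is counted in quarters.
Ordinary annuity FV: 10,000,000 = 20,150 × [((1+r)^n − 1)/r].
(1+r)^n = 1 + 10,000,000 × r / 20,150, so n = ln(1 + 10,000,000·r/20,150) / ln(1+r) = 140.59.
Round up to a whole number of payments: n = 141.

141 payments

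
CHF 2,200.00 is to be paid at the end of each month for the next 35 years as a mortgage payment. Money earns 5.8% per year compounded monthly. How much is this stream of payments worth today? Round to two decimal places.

This is an ordinary annuity: 420 payments of CHF 2,200.00 at the end of each month.
Periodic rate r = 0.058/12 per month; n is counted in months.
PV = PMT × [(1 − (1+r)^−n)/r] = 2,200 × [1 − (1+r)^−420] / r = CHF 395,099.06

CHF 395,099.06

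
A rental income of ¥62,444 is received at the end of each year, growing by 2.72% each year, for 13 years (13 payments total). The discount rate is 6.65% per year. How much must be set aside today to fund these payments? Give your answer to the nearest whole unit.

Periodic rate r = 0.0665 per year.
Growing ordinary annuity: PV = PMT₁ × [1 − ((1+g)/(1+r))^n] / (r − g) = 62,444 × [1 − ((1+0.0272)/(1+r))^13] / (r − 0.0272) = ¥613,642.

¥613,642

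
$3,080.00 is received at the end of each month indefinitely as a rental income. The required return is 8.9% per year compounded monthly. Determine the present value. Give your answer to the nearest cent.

$415,280.90

Periodic rate r = 0.089/12 per month.
Level perpetuity: PV = PMT / r = 3,080 / (0.089/12) = $415,280.90.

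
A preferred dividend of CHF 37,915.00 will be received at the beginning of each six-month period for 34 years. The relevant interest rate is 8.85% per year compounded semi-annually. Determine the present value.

CHF 847,653.71

This is an annuity due: 68 payments of CHF 37,915.00 at the beginning of each six-month period.
Periodic rate r = 0.0885/2 per half-year; n is counted in half-years.
PV = PMT × [(1 − (1+r)^−n)/r] × (1+r) = 37,915 × [1 − (1+r)^−68] / r × (1+r) = CHF 847,653.71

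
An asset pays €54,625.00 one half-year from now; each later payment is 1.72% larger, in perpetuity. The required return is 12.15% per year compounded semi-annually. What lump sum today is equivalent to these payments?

€1,254,305.40

Periodic rate r = 0.1215/2 per half-year.
Growing perpetuity (Gordon): PV = PMT₁ / (r − g) = 54,625 / (r − 0.0172) = €1,254,305.40.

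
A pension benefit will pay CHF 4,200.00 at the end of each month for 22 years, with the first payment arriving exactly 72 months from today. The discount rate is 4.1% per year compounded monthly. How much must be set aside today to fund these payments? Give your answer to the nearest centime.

CHF 572,770.94

Ordinary annuity of 264 payments, first payment at period 72.
Periodic rate r = 0.041/12 per month; n is counted in months.
The ordinary-annuity PV formula values the stream one period before the first payment (period 71); discount that back 71 periods:
PV₀ = 4,200 × [1 − (1+r)^−264] / r × (1+r)^−71 = CHF 572,770.94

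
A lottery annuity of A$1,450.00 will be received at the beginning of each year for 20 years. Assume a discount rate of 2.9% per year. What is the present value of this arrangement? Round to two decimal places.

A$22,404.57

This is an annuity due: 20 payments of A$1,450.00 at the beginning of each year.
Periodic rate r = 0.029 per year.
PV = PMT × [(1 − (1+r)^−n)/r] × (1+r) = 1,450 × [1 − (1+r)^−20] / r × (1+r) = A$22,404.57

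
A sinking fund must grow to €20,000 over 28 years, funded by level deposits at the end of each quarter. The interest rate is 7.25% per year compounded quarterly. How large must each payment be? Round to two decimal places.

Level ordinary annuity; solve FV = PMT × [((1+r)^n − 1)/r] for PMT.
Periodic rate r = 0.0725/4 per quarter; n is counted in quarters.
With n = 112: PMT = 20,000 / ([((1+r)^n − 1)/r]) = €55.97

€55.97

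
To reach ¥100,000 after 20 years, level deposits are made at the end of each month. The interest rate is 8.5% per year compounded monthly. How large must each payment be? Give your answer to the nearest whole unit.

¥159

Level ordinary annuity; solve FV = PMT × [((1+r)^n − 1)/r] for PMT.
Periodic rate r = 0.085/12 per month; n is counted in months.
With n = 240: PMT = 100,000 / ([((1+r)^n − 1)/r]) = ¥159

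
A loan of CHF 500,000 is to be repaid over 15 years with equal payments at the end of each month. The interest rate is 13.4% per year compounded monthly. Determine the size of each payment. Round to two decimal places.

CHF 6,458.38

Level ordinary annuity; solve PV = PMT × [(1 − (1+r)^−n)/r] for PMT.
Periodic rate r = 0.134/12 per month; n is counted in months.
With n = 180: PMT = 500,000 / ([(1 − (1+r)^−n)/r]) = CHF 6,458.38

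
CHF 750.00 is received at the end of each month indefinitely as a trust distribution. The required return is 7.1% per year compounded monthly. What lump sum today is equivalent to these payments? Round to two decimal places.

CHF 126,760.56

Periodic rate r = 0.071/12 per month.
Level perpetuity: PV = PMT / r = 750 / (0.071/12) = CHF 126,760.56.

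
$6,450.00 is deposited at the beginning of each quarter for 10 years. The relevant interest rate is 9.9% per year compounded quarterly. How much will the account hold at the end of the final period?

This is an annuity due: 40 deposits of $6,450.00 at the beginning of each quarter.
Periodic rate r = 0.099/4 per quarter; n is counted in quarters.
FV = PMT × [((1+r)^n − 1)/r] × (1+r) = 6,450 × [(1+r)^40 − 1] / r × (1+r) = $443,043.95

$443,043.95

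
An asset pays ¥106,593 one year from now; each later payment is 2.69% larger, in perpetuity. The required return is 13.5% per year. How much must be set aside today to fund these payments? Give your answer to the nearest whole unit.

Periodic rate r = 0.135 per year.
Growing perpetuity (Gordon): PV = PMT₁ / (r − g) = 106,593 / (r − 0.0269) = ¥986,059.

¥986,059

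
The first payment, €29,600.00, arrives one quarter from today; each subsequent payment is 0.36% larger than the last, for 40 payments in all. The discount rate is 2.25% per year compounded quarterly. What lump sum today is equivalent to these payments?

€1,132,303.18

Periodic rate r = 0.0225/4 per quarter; n is counted in quarters.
Growing ordinary annuity: PV = PMT₁ × [1 − ((1+g)/(1+r))^n] / (r − g) = 29,600 × [1 − ((1+0.0036)/(1+r))^40] / (r − 0.0036) = €1,132,303.18.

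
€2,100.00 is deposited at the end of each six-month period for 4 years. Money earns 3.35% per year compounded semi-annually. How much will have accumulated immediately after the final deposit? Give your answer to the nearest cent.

€17,818.59

This is an ordinary annuity: 8 deposits of €2,100.00 at the end of each six-month period.
Periodic rate r = 0.0335/2 per half-year; n is counted in half-years.
FV = PMT × [((1+r)^n − 1)/r] = 2,100 × [(1+r)^8 − 1] / r = €17,818.59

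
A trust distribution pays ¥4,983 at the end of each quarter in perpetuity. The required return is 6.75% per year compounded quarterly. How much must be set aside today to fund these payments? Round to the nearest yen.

¥295,289

Periodic rate r = 0.0675/4 per quarter.
Level perpetuity: PV = PMT / r = 4,983 / (0.0675/4) = ¥295,289.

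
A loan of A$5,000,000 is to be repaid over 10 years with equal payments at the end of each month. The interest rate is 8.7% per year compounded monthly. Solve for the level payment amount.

A$62,528.95

Level ordinary annuity; solve PV = PMT × [(1 − (1+r)^−n)/r] for PMT.
Periodic rate r = 0.087/12 per month; n is counted in months.
With n = 120: PMT = 5,000,000 / ([(1 − (1+r)^−n)/r]) = A$62,528.95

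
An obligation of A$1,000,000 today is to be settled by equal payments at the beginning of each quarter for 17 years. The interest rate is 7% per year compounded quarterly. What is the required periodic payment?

A$24,831.42

Level annuity due; solve PV = PMT × [(1 − (1+r)^−n)/r] × (1+r) for PMT.
Periodic rate r = 0.07/4 per quarter; n is counted in quarters.
With n = 68: PMT = 1,000,000 / ([(1 − (1+r)^−n)/r] × (1+r)) = A$24,831.42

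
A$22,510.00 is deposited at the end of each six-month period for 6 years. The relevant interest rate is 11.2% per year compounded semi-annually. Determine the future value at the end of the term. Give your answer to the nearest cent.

A$370,991.20

This is an ordinary annuity: 12 deposits of A$22,510.00 at the end of each six-month period.
Periodic rate r = 0.112/2 per half-year; n is counted in half-years.
FV = PMT × [((1+r)^n − 1)/r] = 22,510 × [(1+r)^12 − 1] / r = A$370,991.20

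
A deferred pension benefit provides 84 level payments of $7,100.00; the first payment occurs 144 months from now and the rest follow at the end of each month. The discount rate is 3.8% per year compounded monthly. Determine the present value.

Ordinary annuity of 84 payments, first payment at period 144.
Periodic rate r = 0.038/12 per month; n is counted in months.
The ordinary-annuity PV formula values the stream one period before the first payment (period 143); discount that back 143 periods:
PV₀ = 7,100 × [1 − (1+r)^−84] / r × (1+r)^−143 = $332,739.45

$332,739.45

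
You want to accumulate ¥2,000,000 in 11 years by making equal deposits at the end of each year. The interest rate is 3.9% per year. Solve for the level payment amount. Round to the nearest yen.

Level ordinary annuity; solve FV = PMT × [((1+r)^n − 1)/r] for PMT.
Periodic rate r = 0.039 per year.
With n = 11: PMT = 2,000,000 / ([((1+r)^n − 1)/r]) = ¥149,068

¥149,068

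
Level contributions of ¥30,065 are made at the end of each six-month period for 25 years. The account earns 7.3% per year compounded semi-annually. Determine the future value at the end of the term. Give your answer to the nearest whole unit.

¥4,122,069

This is an ordinary annuity: 50 deposits of ¥30,065 at the end of each six-month period.
Periodic rate r = 0.073/2 per half-year; n is counted in half-years.
FV = PMT × [((1+r)^n − 1)/r] = 30,065 × [(1+r)^50 − 1] / r = ¥4,122,069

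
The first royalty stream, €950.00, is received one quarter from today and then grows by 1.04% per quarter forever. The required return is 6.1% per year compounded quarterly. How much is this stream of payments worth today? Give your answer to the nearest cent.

€195,876.29

Periodic rate r = 0.061/4 per quarter.
Growing perpetuity (Gordon): PV = PMT₁ / (r − g) = 950 / (r − 0.0104) = €195,876.29.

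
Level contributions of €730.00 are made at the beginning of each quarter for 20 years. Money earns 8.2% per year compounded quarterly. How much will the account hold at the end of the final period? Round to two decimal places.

This is an annuity due: 80 deposits of €730.00 at the beginning of each quarter.
Periodic rate r = 0.082/4 per quarter; n is counted in quarters.
FV = PMT × [((1+r)^n − 1)/r] × (1+r) = 730 × [(1+r)^80 − 1] / r × (1+r) = €147,916.71

€147,916.71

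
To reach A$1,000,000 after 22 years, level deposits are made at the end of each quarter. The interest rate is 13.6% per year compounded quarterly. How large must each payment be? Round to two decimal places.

A$1,893.24

Level ordinary annuity; solve FV = PMT × [((1+r)^n − 1)/r] for PMT.
Periodic rate r = 0.136/4 per quarter; n is counted in quarters.
With n = 88: PMT = 1,000,000 / ([((1+r)^n − 1)/r]) = A$1,893.24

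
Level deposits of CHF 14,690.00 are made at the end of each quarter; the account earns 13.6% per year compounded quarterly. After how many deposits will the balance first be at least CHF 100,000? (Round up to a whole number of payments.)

7 payments

Periodic rate r = 0.136/4 per quarter; n is counted in quarters.
Ordinary annuity FV: 100,000 = 14,690 × [((1+r)^n − 1)/r].
(1+r)^n = 1 + 100,000 × r / 14,690, so n = ln(1 + 100,000·r/14,690) / ln(1+r) = 6.23.
Round up to a whole number of payments: n = 7.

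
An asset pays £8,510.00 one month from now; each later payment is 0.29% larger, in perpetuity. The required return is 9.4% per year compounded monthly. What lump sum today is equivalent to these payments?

£1,725,000.00

Periodic rate r = 0.094/12 per month.
Growing perpetuity (Gordon): PV = PMT₁ / (r − g) = 8,510 / (r − 0.0029) = £1,725,000.00.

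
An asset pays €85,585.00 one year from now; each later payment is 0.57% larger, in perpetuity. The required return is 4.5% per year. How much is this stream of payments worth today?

€2,177,735.37

Periodic rate r = 0.045 per year.
Growing perpetuity (Gordon): PV = PMT₁ / (r − g) = 85,585 / (r − 0.0057) = €2,177,735.37.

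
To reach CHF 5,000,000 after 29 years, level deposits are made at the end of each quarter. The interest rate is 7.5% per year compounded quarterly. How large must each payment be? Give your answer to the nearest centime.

Level ordinary annuity; solve FV = PMT × [((1+r)^n − 1)/r] for PMT.
Periodic rate r = 0.075/4 per quarter; n is counted in quarters.
With n = 116: PMT = 5,000,000 / ([((1+r)^n − 1)/r]) = CHF 12,292.36

CHF 12,292.36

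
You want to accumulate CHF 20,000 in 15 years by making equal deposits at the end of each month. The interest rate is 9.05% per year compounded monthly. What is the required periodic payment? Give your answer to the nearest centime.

CHF 52.62

Level ordinary annuity; solve FV = PMT × [((1+r)^n − 1)/r] for PMT.
Periodic rate r = 0.0905/12 per month; n is counted in months.
With n = 180: PMT = 20,000 / ([((1+r)^n − 1)/r]) = CHF 52.62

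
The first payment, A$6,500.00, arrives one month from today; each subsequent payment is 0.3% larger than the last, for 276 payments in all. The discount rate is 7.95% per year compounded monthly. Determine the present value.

Periodic rate r = 0.0795/12 per month; n is counted in months.
Growing ordinary annuity: PV = PMT₁ × [1 − ((1+g)/(1+r))^n] / (r − g) = 6,500 × [1 − ((1+0.003)/(1+r))^276] / (r − 0.003) = A$1,130,621.09.

A$1,130,621.09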